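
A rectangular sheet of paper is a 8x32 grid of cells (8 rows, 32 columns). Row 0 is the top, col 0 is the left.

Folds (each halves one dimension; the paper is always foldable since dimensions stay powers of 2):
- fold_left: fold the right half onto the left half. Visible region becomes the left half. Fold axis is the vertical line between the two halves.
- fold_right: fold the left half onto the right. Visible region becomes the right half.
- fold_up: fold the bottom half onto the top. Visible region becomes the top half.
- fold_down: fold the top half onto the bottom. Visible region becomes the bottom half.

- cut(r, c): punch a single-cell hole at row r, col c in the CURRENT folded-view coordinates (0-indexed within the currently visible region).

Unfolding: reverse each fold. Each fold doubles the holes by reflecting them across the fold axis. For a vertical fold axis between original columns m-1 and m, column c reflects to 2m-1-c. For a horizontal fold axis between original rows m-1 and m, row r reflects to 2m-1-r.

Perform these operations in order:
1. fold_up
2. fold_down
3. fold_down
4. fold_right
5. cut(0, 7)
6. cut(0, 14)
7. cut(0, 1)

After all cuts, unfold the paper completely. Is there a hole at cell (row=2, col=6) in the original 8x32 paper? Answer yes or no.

Answer: no

Derivation:
Op 1 fold_up: fold axis h@4; visible region now rows[0,4) x cols[0,32) = 4x32
Op 2 fold_down: fold axis h@2; visible region now rows[2,4) x cols[0,32) = 2x32
Op 3 fold_down: fold axis h@3; visible region now rows[3,4) x cols[0,32) = 1x32
Op 4 fold_right: fold axis v@16; visible region now rows[3,4) x cols[16,32) = 1x16
Op 5 cut(0, 7): punch at orig (3,23); cuts so far [(3, 23)]; region rows[3,4) x cols[16,32) = 1x16
Op 6 cut(0, 14): punch at orig (3,30); cuts so far [(3, 23), (3, 30)]; region rows[3,4) x cols[16,32) = 1x16
Op 7 cut(0, 1): punch at orig (3,17); cuts so far [(3, 17), (3, 23), (3, 30)]; region rows[3,4) x cols[16,32) = 1x16
Unfold 1 (reflect across v@16): 6 holes -> [(3, 1), (3, 8), (3, 14), (3, 17), (3, 23), (3, 30)]
Unfold 2 (reflect across h@3): 12 holes -> [(2, 1), (2, 8), (2, 14), (2, 17), (2, 23), (2, 30), (3, 1), (3, 8), (3, 14), (3, 17), (3, 23), (3, 30)]
Unfold 3 (reflect across h@2): 24 holes -> [(0, 1), (0, 8), (0, 14), (0, 17), (0, 23), (0, 30), (1, 1), (1, 8), (1, 14), (1, 17), (1, 23), (1, 30), (2, 1), (2, 8), (2, 14), (2, 17), (2, 23), (2, 30), (3, 1), (3, 8), (3, 14), (3, 17), (3, 23), (3, 30)]
Unfold 4 (reflect across h@4): 48 holes -> [(0, 1), (0, 8), (0, 14), (0, 17), (0, 23), (0, 30), (1, 1), (1, 8), (1, 14), (1, 17), (1, 23), (1, 30), (2, 1), (2, 8), (2, 14), (2, 17), (2, 23), (2, 30), (3, 1), (3, 8), (3, 14), (3, 17), (3, 23), (3, 30), (4, 1), (4, 8), (4, 14), (4, 17), (4, 23), (4, 30), (5, 1), (5, 8), (5, 14), (5, 17), (5, 23), (5, 30), (6, 1), (6, 8), (6, 14), (6, 17), (6, 23), (6, 30), (7, 1), (7, 8), (7, 14), (7, 17), (7, 23), (7, 30)]
Holes: [(0, 1), (0, 8), (0, 14), (0, 17), (0, 23), (0, 30), (1, 1), (1, 8), (1, 14), (1, 17), (1, 23), (1, 30), (2, 1), (2, 8), (2, 14), (2, 17), (2, 23), (2, 30), (3, 1), (3, 8), (3, 14), (3, 17), (3, 23), (3, 30), (4, 1), (4, 8), (4, 14), (4, 17), (4, 23), (4, 30), (5, 1), (5, 8), (5, 14), (5, 17), (5, 23), (5, 30), (6, 1), (6, 8), (6, 14), (6, 17), (6, 23), (6, 30), (7, 1), (7, 8), (7, 14), (7, 17), (7, 23), (7, 30)]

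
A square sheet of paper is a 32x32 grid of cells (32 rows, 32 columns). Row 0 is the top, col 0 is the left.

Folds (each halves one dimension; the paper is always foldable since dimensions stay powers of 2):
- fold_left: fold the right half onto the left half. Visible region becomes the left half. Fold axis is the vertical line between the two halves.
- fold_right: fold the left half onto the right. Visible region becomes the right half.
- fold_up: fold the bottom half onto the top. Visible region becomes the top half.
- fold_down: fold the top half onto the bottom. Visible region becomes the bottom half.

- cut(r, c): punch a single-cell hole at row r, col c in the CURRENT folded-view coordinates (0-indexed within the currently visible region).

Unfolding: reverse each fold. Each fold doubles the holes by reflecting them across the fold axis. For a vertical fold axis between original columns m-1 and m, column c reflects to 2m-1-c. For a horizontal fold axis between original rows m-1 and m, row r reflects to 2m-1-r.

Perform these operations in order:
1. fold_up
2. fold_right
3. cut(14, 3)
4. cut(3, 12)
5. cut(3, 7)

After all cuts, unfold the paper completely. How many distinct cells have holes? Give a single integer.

Answer: 12

Derivation:
Op 1 fold_up: fold axis h@16; visible region now rows[0,16) x cols[0,32) = 16x32
Op 2 fold_right: fold axis v@16; visible region now rows[0,16) x cols[16,32) = 16x16
Op 3 cut(14, 3): punch at orig (14,19); cuts so far [(14, 19)]; region rows[0,16) x cols[16,32) = 16x16
Op 4 cut(3, 12): punch at orig (3,28); cuts so far [(3, 28), (14, 19)]; region rows[0,16) x cols[16,32) = 16x16
Op 5 cut(3, 7): punch at orig (3,23); cuts so far [(3, 23), (3, 28), (14, 19)]; region rows[0,16) x cols[16,32) = 16x16
Unfold 1 (reflect across v@16): 6 holes -> [(3, 3), (3, 8), (3, 23), (3, 28), (14, 12), (14, 19)]
Unfold 2 (reflect across h@16): 12 holes -> [(3, 3), (3, 8), (3, 23), (3, 28), (14, 12), (14, 19), (17, 12), (17, 19), (28, 3), (28, 8), (28, 23), (28, 28)]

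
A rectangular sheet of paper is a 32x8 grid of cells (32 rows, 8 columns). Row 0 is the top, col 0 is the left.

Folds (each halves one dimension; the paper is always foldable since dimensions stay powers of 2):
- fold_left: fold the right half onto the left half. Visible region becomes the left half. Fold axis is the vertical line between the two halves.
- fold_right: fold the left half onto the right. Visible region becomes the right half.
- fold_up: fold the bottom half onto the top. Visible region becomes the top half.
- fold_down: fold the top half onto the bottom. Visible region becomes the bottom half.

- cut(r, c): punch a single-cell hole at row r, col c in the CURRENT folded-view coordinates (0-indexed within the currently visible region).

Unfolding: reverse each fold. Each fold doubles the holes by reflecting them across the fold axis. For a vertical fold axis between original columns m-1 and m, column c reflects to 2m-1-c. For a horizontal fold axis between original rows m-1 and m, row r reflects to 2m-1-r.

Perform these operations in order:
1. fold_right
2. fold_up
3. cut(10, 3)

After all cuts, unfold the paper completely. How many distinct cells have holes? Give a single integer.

Answer: 4

Derivation:
Op 1 fold_right: fold axis v@4; visible region now rows[0,32) x cols[4,8) = 32x4
Op 2 fold_up: fold axis h@16; visible region now rows[0,16) x cols[4,8) = 16x4
Op 3 cut(10, 3): punch at orig (10,7); cuts so far [(10, 7)]; region rows[0,16) x cols[4,8) = 16x4
Unfold 1 (reflect across h@16): 2 holes -> [(10, 7), (21, 7)]
Unfold 2 (reflect across v@4): 4 holes -> [(10, 0), (10, 7), (21, 0), (21, 7)]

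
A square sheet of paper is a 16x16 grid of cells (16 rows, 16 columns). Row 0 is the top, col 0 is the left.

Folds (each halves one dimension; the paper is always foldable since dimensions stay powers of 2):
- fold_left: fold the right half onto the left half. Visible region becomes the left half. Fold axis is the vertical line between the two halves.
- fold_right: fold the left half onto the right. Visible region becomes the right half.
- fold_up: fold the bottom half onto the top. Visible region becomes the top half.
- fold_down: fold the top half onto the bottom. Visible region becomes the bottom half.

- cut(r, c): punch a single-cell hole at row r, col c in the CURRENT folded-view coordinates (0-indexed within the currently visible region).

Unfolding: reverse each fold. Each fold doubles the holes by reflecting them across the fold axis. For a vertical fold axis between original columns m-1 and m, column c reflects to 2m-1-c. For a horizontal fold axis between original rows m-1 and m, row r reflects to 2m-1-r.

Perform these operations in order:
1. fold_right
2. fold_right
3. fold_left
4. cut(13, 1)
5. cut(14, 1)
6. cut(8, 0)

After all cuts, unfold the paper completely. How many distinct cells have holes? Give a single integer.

Answer: 24

Derivation:
Op 1 fold_right: fold axis v@8; visible region now rows[0,16) x cols[8,16) = 16x8
Op 2 fold_right: fold axis v@12; visible region now rows[0,16) x cols[12,16) = 16x4
Op 3 fold_left: fold axis v@14; visible region now rows[0,16) x cols[12,14) = 16x2
Op 4 cut(13, 1): punch at orig (13,13); cuts so far [(13, 13)]; region rows[0,16) x cols[12,14) = 16x2
Op 5 cut(14, 1): punch at orig (14,13); cuts so far [(13, 13), (14, 13)]; region rows[0,16) x cols[12,14) = 16x2
Op 6 cut(8, 0): punch at orig (8,12); cuts so far [(8, 12), (13, 13), (14, 13)]; region rows[0,16) x cols[12,14) = 16x2
Unfold 1 (reflect across v@14): 6 holes -> [(8, 12), (8, 15), (13, 13), (13, 14), (14, 13), (14, 14)]
Unfold 2 (reflect across v@12): 12 holes -> [(8, 8), (8, 11), (8, 12), (8, 15), (13, 9), (13, 10), (13, 13), (13, 14), (14, 9), (14, 10), (14, 13), (14, 14)]
Unfold 3 (reflect across v@8): 24 holes -> [(8, 0), (8, 3), (8, 4), (8, 7), (8, 8), (8, 11), (8, 12), (8, 15), (13, 1), (13, 2), (13, 5), (13, 6), (13, 9), (13, 10), (13, 13), (13, 14), (14, 1), (14, 2), (14, 5), (14, 6), (14, 9), (14, 10), (14, 13), (14, 14)]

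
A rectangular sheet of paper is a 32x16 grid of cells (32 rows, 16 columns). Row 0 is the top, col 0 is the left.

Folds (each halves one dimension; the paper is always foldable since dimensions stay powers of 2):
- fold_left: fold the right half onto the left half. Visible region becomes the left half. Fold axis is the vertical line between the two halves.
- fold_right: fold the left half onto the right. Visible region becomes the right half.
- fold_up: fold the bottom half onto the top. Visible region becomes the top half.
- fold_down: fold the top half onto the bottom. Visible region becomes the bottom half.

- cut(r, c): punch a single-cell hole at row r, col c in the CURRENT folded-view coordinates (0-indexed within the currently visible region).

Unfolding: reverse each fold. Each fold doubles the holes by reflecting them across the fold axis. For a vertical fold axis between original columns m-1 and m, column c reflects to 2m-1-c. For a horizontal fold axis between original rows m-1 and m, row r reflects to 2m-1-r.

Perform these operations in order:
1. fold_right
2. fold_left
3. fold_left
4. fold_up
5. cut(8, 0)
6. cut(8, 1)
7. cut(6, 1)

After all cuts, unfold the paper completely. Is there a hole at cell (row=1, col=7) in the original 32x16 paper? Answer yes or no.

Op 1 fold_right: fold axis v@8; visible region now rows[0,32) x cols[8,16) = 32x8
Op 2 fold_left: fold axis v@12; visible region now rows[0,32) x cols[8,12) = 32x4
Op 3 fold_left: fold axis v@10; visible region now rows[0,32) x cols[8,10) = 32x2
Op 4 fold_up: fold axis h@16; visible region now rows[0,16) x cols[8,10) = 16x2
Op 5 cut(8, 0): punch at orig (8,8); cuts so far [(8, 8)]; region rows[0,16) x cols[8,10) = 16x2
Op 6 cut(8, 1): punch at orig (8,9); cuts so far [(8, 8), (8, 9)]; region rows[0,16) x cols[8,10) = 16x2
Op 7 cut(6, 1): punch at orig (6,9); cuts so far [(6, 9), (8, 8), (8, 9)]; region rows[0,16) x cols[8,10) = 16x2
Unfold 1 (reflect across h@16): 6 holes -> [(6, 9), (8, 8), (8, 9), (23, 8), (23, 9), (25, 9)]
Unfold 2 (reflect across v@10): 12 holes -> [(6, 9), (6, 10), (8, 8), (8, 9), (8, 10), (8, 11), (23, 8), (23, 9), (23, 10), (23, 11), (25, 9), (25, 10)]
Unfold 3 (reflect across v@12): 24 holes -> [(6, 9), (6, 10), (6, 13), (6, 14), (8, 8), (8, 9), (8, 10), (8, 11), (8, 12), (8, 13), (8, 14), (8, 15), (23, 8), (23, 9), (23, 10), (23, 11), (23, 12), (23, 13), (23, 14), (23, 15), (25, 9), (25, 10), (25, 13), (25, 14)]
Unfold 4 (reflect across v@8): 48 holes -> [(6, 1), (6, 2), (6, 5), (6, 6), (6, 9), (6, 10), (6, 13), (6, 14), (8, 0), (8, 1), (8, 2), (8, 3), (8, 4), (8, 5), (8, 6), (8, 7), (8, 8), (8, 9), (8, 10), (8, 11), (8, 12), (8, 13), (8, 14), (8, 15), (23, 0), (23, 1), (23, 2), (23, 3), (23, 4), (23, 5), (23, 6), (23, 7), (23, 8), (23, 9), (23, 10), (23, 11), (23, 12), (23, 13), (23, 14), (23, 15), (25, 1), (25, 2), (25, 5), (25, 6), (25, 9), (25, 10), (25, 13), (25, 14)]
Holes: [(6, 1), (6, 2), (6, 5), (6, 6), (6, 9), (6, 10), (6, 13), (6, 14), (8, 0), (8, 1), (8, 2), (8, 3), (8, 4), (8, 5), (8, 6), (8, 7), (8, 8), (8, 9), (8, 10), (8, 11), (8, 12), (8, 13), (8, 14), (8, 15), (23, 0), (23, 1), (23, 2), (23, 3), (23, 4), (23, 5), (23, 6), (23, 7), (23, 8), (23, 9), (23, 10), (23, 11), (23, 12), (23, 13), (23, 14), (23, 15), (25, 1), (25, 2), (25, 5), (25, 6), (25, 9), (25, 10), (25, 13), (25, 14)]

Answer: no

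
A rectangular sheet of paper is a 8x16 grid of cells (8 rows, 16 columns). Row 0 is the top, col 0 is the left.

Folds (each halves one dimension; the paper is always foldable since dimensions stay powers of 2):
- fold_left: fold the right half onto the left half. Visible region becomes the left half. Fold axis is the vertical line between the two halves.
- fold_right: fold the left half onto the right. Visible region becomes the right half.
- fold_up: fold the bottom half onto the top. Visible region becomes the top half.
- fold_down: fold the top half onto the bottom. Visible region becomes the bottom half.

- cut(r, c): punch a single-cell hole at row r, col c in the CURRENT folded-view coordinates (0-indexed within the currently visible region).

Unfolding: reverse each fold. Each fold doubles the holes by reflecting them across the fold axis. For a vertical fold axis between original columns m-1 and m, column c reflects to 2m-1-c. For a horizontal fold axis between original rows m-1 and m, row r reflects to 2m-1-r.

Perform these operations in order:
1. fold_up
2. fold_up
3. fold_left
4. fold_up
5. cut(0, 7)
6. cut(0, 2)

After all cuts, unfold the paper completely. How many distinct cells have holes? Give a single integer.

Answer: 32

Derivation:
Op 1 fold_up: fold axis h@4; visible region now rows[0,4) x cols[0,16) = 4x16
Op 2 fold_up: fold axis h@2; visible region now rows[0,2) x cols[0,16) = 2x16
Op 3 fold_left: fold axis v@8; visible region now rows[0,2) x cols[0,8) = 2x8
Op 4 fold_up: fold axis h@1; visible region now rows[0,1) x cols[0,8) = 1x8
Op 5 cut(0, 7): punch at orig (0,7); cuts so far [(0, 7)]; region rows[0,1) x cols[0,8) = 1x8
Op 6 cut(0, 2): punch at orig (0,2); cuts so far [(0, 2), (0, 7)]; region rows[0,1) x cols[0,8) = 1x8
Unfold 1 (reflect across h@1): 4 holes -> [(0, 2), (0, 7), (1, 2), (1, 7)]
Unfold 2 (reflect across v@8): 8 holes -> [(0, 2), (0, 7), (0, 8), (0, 13), (1, 2), (1, 7), (1, 8), (1, 13)]
Unfold 3 (reflect across h@2): 16 holes -> [(0, 2), (0, 7), (0, 8), (0, 13), (1, 2), (1, 7), (1, 8), (1, 13), (2, 2), (2, 7), (2, 8), (2, 13), (3, 2), (3, 7), (3, 8), (3, 13)]
Unfold 4 (reflect across h@4): 32 holes -> [(0, 2), (0, 7), (0, 8), (0, 13), (1, 2), (1, 7), (1, 8), (1, 13), (2, 2), (2, 7), (2, 8), (2, 13), (3, 2), (3, 7), (3, 8), (3, 13), (4, 2), (4, 7), (4, 8), (4, 13), (5, 2), (5, 7), (5, 8), (5, 13), (6, 2), (6, 7), (6, 8), (6, 13), (7, 2), (7, 7), (7, 8), (7, 13)]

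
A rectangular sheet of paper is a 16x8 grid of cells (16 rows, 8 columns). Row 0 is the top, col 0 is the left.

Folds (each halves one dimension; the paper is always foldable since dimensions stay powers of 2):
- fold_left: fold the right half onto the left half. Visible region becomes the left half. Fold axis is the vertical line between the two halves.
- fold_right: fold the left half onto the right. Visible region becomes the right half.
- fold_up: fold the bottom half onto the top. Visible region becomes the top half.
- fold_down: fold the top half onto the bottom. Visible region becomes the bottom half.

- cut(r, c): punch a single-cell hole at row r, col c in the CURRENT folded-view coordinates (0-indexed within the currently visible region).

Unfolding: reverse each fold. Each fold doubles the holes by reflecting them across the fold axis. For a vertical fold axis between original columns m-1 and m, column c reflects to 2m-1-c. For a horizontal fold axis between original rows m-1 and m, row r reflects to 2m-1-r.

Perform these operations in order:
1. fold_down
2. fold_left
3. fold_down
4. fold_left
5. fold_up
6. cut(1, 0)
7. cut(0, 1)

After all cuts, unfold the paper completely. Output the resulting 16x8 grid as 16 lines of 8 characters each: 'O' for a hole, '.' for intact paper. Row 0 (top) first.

Op 1 fold_down: fold axis h@8; visible region now rows[8,16) x cols[0,8) = 8x8
Op 2 fold_left: fold axis v@4; visible region now rows[8,16) x cols[0,4) = 8x4
Op 3 fold_down: fold axis h@12; visible region now rows[12,16) x cols[0,4) = 4x4
Op 4 fold_left: fold axis v@2; visible region now rows[12,16) x cols[0,2) = 4x2
Op 5 fold_up: fold axis h@14; visible region now rows[12,14) x cols[0,2) = 2x2
Op 6 cut(1, 0): punch at orig (13,0); cuts so far [(13, 0)]; region rows[12,14) x cols[0,2) = 2x2
Op 7 cut(0, 1): punch at orig (12,1); cuts so far [(12, 1), (13, 0)]; region rows[12,14) x cols[0,2) = 2x2
Unfold 1 (reflect across h@14): 4 holes -> [(12, 1), (13, 0), (14, 0), (15, 1)]
Unfold 2 (reflect across v@2): 8 holes -> [(12, 1), (12, 2), (13, 0), (13, 3), (14, 0), (14, 3), (15, 1), (15, 2)]
Unfold 3 (reflect across h@12): 16 holes -> [(8, 1), (8, 2), (9, 0), (9, 3), (10, 0), (10, 3), (11, 1), (11, 2), (12, 1), (12, 2), (13, 0), (13, 3), (14, 0), (14, 3), (15, 1), (15, 2)]
Unfold 4 (reflect across v@4): 32 holes -> [(8, 1), (8, 2), (8, 5), (8, 6), (9, 0), (9, 3), (9, 4), (9, 7), (10, 0), (10, 3), (10, 4), (10, 7), (11, 1), (11, 2), (11, 5), (11, 6), (12, 1), (12, 2), (12, 5), (12, 6), (13, 0), (13, 3), (13, 4), (13, 7), (14, 0), (14, 3), (14, 4), (14, 7), (15, 1), (15, 2), (15, 5), (15, 6)]
Unfold 5 (reflect across h@8): 64 holes -> [(0, 1), (0, 2), (0, 5), (0, 6), (1, 0), (1, 3), (1, 4), (1, 7), (2, 0), (2, 3), (2, 4), (2, 7), (3, 1), (3, 2), (3, 5), (3, 6), (4, 1), (4, 2), (4, 5), (4, 6), (5, 0), (5, 3), (5, 4), (5, 7), (6, 0), (6, 3), (6, 4), (6, 7), (7, 1), (7, 2), (7, 5), (7, 6), (8, 1), (8, 2), (8, 5), (8, 6), (9, 0), (9, 3), (9, 4), (9, 7), (10, 0), (10, 3), (10, 4), (10, 7), (11, 1), (11, 2), (11, 5), (11, 6), (12, 1), (12, 2), (12, 5), (12, 6), (13, 0), (13, 3), (13, 4), (13, 7), (14, 0), (14, 3), (14, 4), (14, 7), (15, 1), (15, 2), (15, 5), (15, 6)]

Answer: .OO..OO.
O..OO..O
O..OO..O
.OO..OO.
.OO..OO.
O..OO..O
O..OO..O
.OO..OO.
.OO..OO.
O..OO..O
O..OO..O
.OO..OO.
.OO..OO.
O..OO..O
O..OO..O
.OO..OO.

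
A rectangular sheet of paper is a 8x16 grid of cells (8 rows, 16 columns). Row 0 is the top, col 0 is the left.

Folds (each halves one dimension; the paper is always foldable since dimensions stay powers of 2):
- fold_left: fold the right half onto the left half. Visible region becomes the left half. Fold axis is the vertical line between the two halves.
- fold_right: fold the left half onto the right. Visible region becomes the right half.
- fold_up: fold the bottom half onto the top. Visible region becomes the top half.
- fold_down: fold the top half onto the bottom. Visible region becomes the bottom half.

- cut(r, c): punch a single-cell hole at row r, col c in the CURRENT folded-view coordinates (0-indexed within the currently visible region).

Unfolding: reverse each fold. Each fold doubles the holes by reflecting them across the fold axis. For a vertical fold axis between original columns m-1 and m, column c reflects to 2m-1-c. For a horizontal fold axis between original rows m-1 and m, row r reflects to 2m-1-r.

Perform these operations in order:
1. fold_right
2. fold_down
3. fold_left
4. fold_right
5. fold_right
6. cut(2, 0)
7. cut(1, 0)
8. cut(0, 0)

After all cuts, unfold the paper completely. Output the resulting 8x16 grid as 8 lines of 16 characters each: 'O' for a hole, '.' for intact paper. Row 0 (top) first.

Answer: ................
OOOOOOOOOOOOOOOO
OOOOOOOOOOOOOOOO
OOOOOOOOOOOOOOOO
OOOOOOOOOOOOOOOO
OOOOOOOOOOOOOOOO
OOOOOOOOOOOOOOOO
................

Derivation:
Op 1 fold_right: fold axis v@8; visible region now rows[0,8) x cols[8,16) = 8x8
Op 2 fold_down: fold axis h@4; visible region now rows[4,8) x cols[8,16) = 4x8
Op 3 fold_left: fold axis v@12; visible region now rows[4,8) x cols[8,12) = 4x4
Op 4 fold_right: fold axis v@10; visible region now rows[4,8) x cols[10,12) = 4x2
Op 5 fold_right: fold axis v@11; visible region now rows[4,8) x cols[11,12) = 4x1
Op 6 cut(2, 0): punch at orig (6,11); cuts so far [(6, 11)]; region rows[4,8) x cols[11,12) = 4x1
Op 7 cut(1, 0): punch at orig (5,11); cuts so far [(5, 11), (6, 11)]; region rows[4,8) x cols[11,12) = 4x1
Op 8 cut(0, 0): punch at orig (4,11); cuts so far [(4, 11), (5, 11), (6, 11)]; region rows[4,8) x cols[11,12) = 4x1
Unfold 1 (reflect across v@11): 6 holes -> [(4, 10), (4, 11), (5, 10), (5, 11), (6, 10), (6, 11)]
Unfold 2 (reflect across v@10): 12 holes -> [(4, 8), (4, 9), (4, 10), (4, 11), (5, 8), (5, 9), (5, 10), (5, 11), (6, 8), (6, 9), (6, 10), (6, 11)]
Unfold 3 (reflect across v@12): 24 holes -> [(4, 8), (4, 9), (4, 10), (4, 11), (4, 12), (4, 13), (4, 14), (4, 15), (5, 8), (5, 9), (5, 10), (5, 11), (5, 12), (5, 13), (5, 14), (5, 15), (6, 8), (6, 9), (6, 10), (6, 11), (6, 12), (6, 13), (6, 14), (6, 15)]
Unfold 4 (reflect across h@4): 48 holes -> [(1, 8), (1, 9), (1, 10), (1, 11), (1, 12), (1, 13), (1, 14), (1, 15), (2, 8), (2, 9), (2, 10), (2, 11), (2, 12), (2, 13), (2, 14), (2, 15), (3, 8), (3, 9), (3, 10), (3, 11), (3, 12), (3, 13), (3, 14), (3, 15), (4, 8), (4, 9), (4, 10), (4, 11), (4, 12), (4, 13), (4, 14), (4, 15), (5, 8), (5, 9), (5, 10), (5, 11), (5, 12), (5, 13), (5, 14), (5, 15), (6, 8), (6, 9), (6, 10), (6, 11), (6, 12), (6, 13), (6, 14), (6, 15)]
Unfold 5 (reflect across v@8): 96 holes -> [(1, 0), (1, 1), (1, 2), (1, 3), (1, 4), (1, 5), (1, 6), (1, 7), (1, 8), (1, 9), (1, 10), (1, 11), (1, 12), (1, 13), (1, 14), (1, 15), (2, 0), (2, 1), (2, 2), (2, 3), (2, 4), (2, 5), (2, 6), (2, 7), (2, 8), (2, 9), (2, 10), (2, 11), (2, 12), (2, 13), (2, 14), (2, 15), (3, 0), (3, 1), (3, 2), (3, 3), (3, 4), (3, 5), (3, 6), (3, 7), (3, 8), (3, 9), (3, 10), (3, 11), (3, 12), (3, 13), (3, 14), (3, 15), (4, 0), (4, 1), (4, 2), (4, 3), (4, 4), (4, 5), (4, 6), (4, 7), (4, 8), (4, 9), (4, 10), (4, 11), (4, 12), (4, 13), (4, 14), (4, 15), (5, 0), (5, 1), (5, 2), (5, 3), (5, 4), (5, 5), (5, 6), (5, 7), (5, 8), (5, 9), (5, 10), (5, 11), (5, 12), (5, 13), (5, 14), (5, 15), (6, 0), (6, 1), (6, 2), (6, 3), (6, 4), (6, 5), (6, 6), (6, 7), (6, 8), (6, 9), (6, 10), (6, 11), (6, 12), (6, 13), (6, 14), (6, 15)]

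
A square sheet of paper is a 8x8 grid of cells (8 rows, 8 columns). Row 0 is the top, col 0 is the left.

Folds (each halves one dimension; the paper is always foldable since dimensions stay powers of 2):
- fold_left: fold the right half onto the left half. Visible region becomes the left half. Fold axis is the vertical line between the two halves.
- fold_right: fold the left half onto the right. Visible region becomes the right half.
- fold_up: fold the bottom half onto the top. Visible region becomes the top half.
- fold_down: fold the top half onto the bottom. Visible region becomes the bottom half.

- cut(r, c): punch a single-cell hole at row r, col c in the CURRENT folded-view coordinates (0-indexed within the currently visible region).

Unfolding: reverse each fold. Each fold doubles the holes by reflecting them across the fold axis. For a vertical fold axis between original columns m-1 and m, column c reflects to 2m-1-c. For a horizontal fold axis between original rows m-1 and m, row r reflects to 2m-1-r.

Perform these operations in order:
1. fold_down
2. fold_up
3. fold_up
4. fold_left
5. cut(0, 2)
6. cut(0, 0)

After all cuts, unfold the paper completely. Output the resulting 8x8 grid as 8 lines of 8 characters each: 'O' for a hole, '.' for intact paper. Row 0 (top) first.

Op 1 fold_down: fold axis h@4; visible region now rows[4,8) x cols[0,8) = 4x8
Op 2 fold_up: fold axis h@6; visible region now rows[4,6) x cols[0,8) = 2x8
Op 3 fold_up: fold axis h@5; visible region now rows[4,5) x cols[0,8) = 1x8
Op 4 fold_left: fold axis v@4; visible region now rows[4,5) x cols[0,4) = 1x4
Op 5 cut(0, 2): punch at orig (4,2); cuts so far [(4, 2)]; region rows[4,5) x cols[0,4) = 1x4
Op 6 cut(0, 0): punch at orig (4,0); cuts so far [(4, 0), (4, 2)]; region rows[4,5) x cols[0,4) = 1x4
Unfold 1 (reflect across v@4): 4 holes -> [(4, 0), (4, 2), (4, 5), (4, 7)]
Unfold 2 (reflect across h@5): 8 holes -> [(4, 0), (4, 2), (4, 5), (4, 7), (5, 0), (5, 2), (5, 5), (5, 7)]
Unfold 3 (reflect across h@6): 16 holes -> [(4, 0), (4, 2), (4, 5), (4, 7), (5, 0), (5, 2), (5, 5), (5, 7), (6, 0), (6, 2), (6, 5), (6, 7), (7, 0), (7, 2), (7, 5), (7, 7)]
Unfold 4 (reflect across h@4): 32 holes -> [(0, 0), (0, 2), (0, 5), (0, 7), (1, 0), (1, 2), (1, 5), (1, 7), (2, 0), (2, 2), (2, 5), (2, 7), (3, 0), (3, 2), (3, 5), (3, 7), (4, 0), (4, 2), (4, 5), (4, 7), (5, 0), (5, 2), (5, 5), (5, 7), (6, 0), (6, 2), (6, 5), (6, 7), (7, 0), (7, 2), (7, 5), (7, 7)]

Answer: O.O..O.O
O.O..O.O
O.O..O.O
O.O..O.O
O.O..O.O
O.O..O.O
O.O..O.O
O.O..O.O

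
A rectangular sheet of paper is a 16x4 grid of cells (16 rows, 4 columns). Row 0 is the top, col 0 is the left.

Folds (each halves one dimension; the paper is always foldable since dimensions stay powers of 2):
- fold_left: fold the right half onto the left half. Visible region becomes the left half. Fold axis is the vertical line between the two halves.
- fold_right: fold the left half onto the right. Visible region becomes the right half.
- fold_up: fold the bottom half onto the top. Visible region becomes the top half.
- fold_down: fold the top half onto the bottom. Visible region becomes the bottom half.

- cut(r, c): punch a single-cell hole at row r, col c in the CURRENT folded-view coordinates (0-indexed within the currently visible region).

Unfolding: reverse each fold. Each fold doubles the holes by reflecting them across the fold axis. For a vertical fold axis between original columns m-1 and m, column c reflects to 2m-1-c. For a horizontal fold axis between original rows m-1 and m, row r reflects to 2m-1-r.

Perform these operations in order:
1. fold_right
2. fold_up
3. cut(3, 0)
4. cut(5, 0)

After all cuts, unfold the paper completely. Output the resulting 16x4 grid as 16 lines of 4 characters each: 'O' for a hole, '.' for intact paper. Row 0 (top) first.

Op 1 fold_right: fold axis v@2; visible region now rows[0,16) x cols[2,4) = 16x2
Op 2 fold_up: fold axis h@8; visible region now rows[0,8) x cols[2,4) = 8x2
Op 3 cut(3, 0): punch at orig (3,2); cuts so far [(3, 2)]; region rows[0,8) x cols[2,4) = 8x2
Op 4 cut(5, 0): punch at orig (5,2); cuts so far [(3, 2), (5, 2)]; region rows[0,8) x cols[2,4) = 8x2
Unfold 1 (reflect across h@8): 4 holes -> [(3, 2), (5, 2), (10, 2), (12, 2)]
Unfold 2 (reflect across v@2): 8 holes -> [(3, 1), (3, 2), (5, 1), (5, 2), (10, 1), (10, 2), (12, 1), (12, 2)]

Answer: ....
....
....
.OO.
....
.OO.
....
....
....
....
.OO.
....
.OO.
....
....
....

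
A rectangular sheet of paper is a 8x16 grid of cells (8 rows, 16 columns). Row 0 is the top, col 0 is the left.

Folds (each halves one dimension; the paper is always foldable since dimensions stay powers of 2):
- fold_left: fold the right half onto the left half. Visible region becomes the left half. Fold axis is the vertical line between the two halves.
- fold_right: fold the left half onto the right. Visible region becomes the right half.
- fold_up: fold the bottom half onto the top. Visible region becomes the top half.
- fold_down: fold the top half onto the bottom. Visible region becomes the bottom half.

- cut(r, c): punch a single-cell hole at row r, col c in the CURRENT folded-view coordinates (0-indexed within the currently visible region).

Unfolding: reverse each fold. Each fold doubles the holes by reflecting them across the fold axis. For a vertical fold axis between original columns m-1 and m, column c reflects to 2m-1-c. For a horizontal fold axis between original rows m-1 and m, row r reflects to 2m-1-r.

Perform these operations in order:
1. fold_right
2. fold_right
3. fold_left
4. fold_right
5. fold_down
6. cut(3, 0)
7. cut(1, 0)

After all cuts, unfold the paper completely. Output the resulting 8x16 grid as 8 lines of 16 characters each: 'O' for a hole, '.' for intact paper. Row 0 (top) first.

Answer: OOOOOOOOOOOOOOOO
................
OOOOOOOOOOOOOOOO
................
................
OOOOOOOOOOOOOOOO
................
OOOOOOOOOOOOOOOO

Derivation:
Op 1 fold_right: fold axis v@8; visible region now rows[0,8) x cols[8,16) = 8x8
Op 2 fold_right: fold axis v@12; visible region now rows[0,8) x cols[12,16) = 8x4
Op 3 fold_left: fold axis v@14; visible region now rows[0,8) x cols[12,14) = 8x2
Op 4 fold_right: fold axis v@13; visible region now rows[0,8) x cols[13,14) = 8x1
Op 5 fold_down: fold axis h@4; visible region now rows[4,8) x cols[13,14) = 4x1
Op 6 cut(3, 0): punch at orig (7,13); cuts so far [(7, 13)]; region rows[4,8) x cols[13,14) = 4x1
Op 7 cut(1, 0): punch at orig (5,13); cuts so far [(5, 13), (7, 13)]; region rows[4,8) x cols[13,14) = 4x1
Unfold 1 (reflect across h@4): 4 holes -> [(0, 13), (2, 13), (5, 13), (7, 13)]
Unfold 2 (reflect across v@13): 8 holes -> [(0, 12), (0, 13), (2, 12), (2, 13), (5, 12), (5, 13), (7, 12), (7, 13)]
Unfold 3 (reflect across v@14): 16 holes -> [(0, 12), (0, 13), (0, 14), (0, 15), (2, 12), (2, 13), (2, 14), (2, 15), (5, 12), (5, 13), (5, 14), (5, 15), (7, 12), (7, 13), (7, 14), (7, 15)]
Unfold 4 (reflect across v@12): 32 holes -> [(0, 8), (0, 9), (0, 10), (0, 11), (0, 12), (0, 13), (0, 14), (0, 15), (2, 8), (2, 9), (2, 10), (2, 11), (2, 12), (2, 13), (2, 14), (2, 15), (5, 8), (5, 9), (5, 10), (5, 11), (5, 12), (5, 13), (5, 14), (5, 15), (7, 8), (7, 9), (7, 10), (7, 11), (7, 12), (7, 13), (7, 14), (7, 15)]
Unfold 5 (reflect across v@8): 64 holes -> [(0, 0), (0, 1), (0, 2), (0, 3), (0, 4), (0, 5), (0, 6), (0, 7), (0, 8), (0, 9), (0, 10), (0, 11), (0, 12), (0, 13), (0, 14), (0, 15), (2, 0), (2, 1), (2, 2), (2, 3), (2, 4), (2, 5), (2, 6), (2, 7), (2, 8), (2, 9), (2, 10), (2, 11), (2, 12), (2, 13), (2, 14), (2, 15), (5, 0), (5, 1), (5, 2), (5, 3), (5, 4), (5, 5), (5, 6), (5, 7), (5, 8), (5, 9), (5, 10), (5, 11), (5, 12), (5, 13), (5, 14), (5, 15), (7, 0), (7, 1), (7, 2), (7, 3), (7, 4), (7, 5), (7, 6), (7, 7), (7, 8), (7, 9), (7, 10), (7, 11), (7, 12), (7, 13), (7, 14), (7, 15)]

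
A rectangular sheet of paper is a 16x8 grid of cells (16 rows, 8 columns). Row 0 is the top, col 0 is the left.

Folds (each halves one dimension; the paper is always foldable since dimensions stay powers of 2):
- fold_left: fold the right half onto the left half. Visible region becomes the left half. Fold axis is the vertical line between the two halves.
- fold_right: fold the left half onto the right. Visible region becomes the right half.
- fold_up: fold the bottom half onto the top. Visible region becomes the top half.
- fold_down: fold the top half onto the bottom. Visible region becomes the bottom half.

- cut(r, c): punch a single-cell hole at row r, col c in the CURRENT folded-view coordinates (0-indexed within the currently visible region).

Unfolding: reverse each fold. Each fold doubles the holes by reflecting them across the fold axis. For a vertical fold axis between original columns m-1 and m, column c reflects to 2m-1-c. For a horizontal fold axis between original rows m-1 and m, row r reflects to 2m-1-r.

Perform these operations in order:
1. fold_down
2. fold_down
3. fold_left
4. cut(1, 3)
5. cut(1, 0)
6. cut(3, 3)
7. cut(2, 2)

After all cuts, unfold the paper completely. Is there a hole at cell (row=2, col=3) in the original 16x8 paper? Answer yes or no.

Answer: yes

Derivation:
Op 1 fold_down: fold axis h@8; visible region now rows[8,16) x cols[0,8) = 8x8
Op 2 fold_down: fold axis h@12; visible region now rows[12,16) x cols[0,8) = 4x8
Op 3 fold_left: fold axis v@4; visible region now rows[12,16) x cols[0,4) = 4x4
Op 4 cut(1, 3): punch at orig (13,3); cuts so far [(13, 3)]; region rows[12,16) x cols[0,4) = 4x4
Op 5 cut(1, 0): punch at orig (13,0); cuts so far [(13, 0), (13, 3)]; region rows[12,16) x cols[0,4) = 4x4
Op 6 cut(3, 3): punch at orig (15,3); cuts so far [(13, 0), (13, 3), (15, 3)]; region rows[12,16) x cols[0,4) = 4x4
Op 7 cut(2, 2): punch at orig (14,2); cuts so far [(13, 0), (13, 3), (14, 2), (15, 3)]; region rows[12,16) x cols[0,4) = 4x4
Unfold 1 (reflect across v@4): 8 holes -> [(13, 0), (13, 3), (13, 4), (13, 7), (14, 2), (14, 5), (15, 3), (15, 4)]
Unfold 2 (reflect across h@12): 16 holes -> [(8, 3), (8, 4), (9, 2), (9, 5), (10, 0), (10, 3), (10, 4), (10, 7), (13, 0), (13, 3), (13, 4), (13, 7), (14, 2), (14, 5), (15, 3), (15, 4)]
Unfold 3 (reflect across h@8): 32 holes -> [(0, 3), (0, 4), (1, 2), (1, 5), (2, 0), (2, 3), (2, 4), (2, 7), (5, 0), (5, 3), (5, 4), (5, 7), (6, 2), (6, 5), (7, 3), (7, 4), (8, 3), (8, 4), (9, 2), (9, 5), (10, 0), (10, 3), (10, 4), (10, 7), (13, 0), (13, 3), (13, 4), (13, 7), (14, 2), (14, 5), (15, 3), (15, 4)]
Holes: [(0, 3), (0, 4), (1, 2), (1, 5), (2, 0), (2, 3), (2, 4), (2, 7), (5, 0), (5, 3), (5, 4), (5, 7), (6, 2), (6, 5), (7, 3), (7, 4), (8, 3), (8, 4), (9, 2), (9, 5), (10, 0), (10, 3), (10, 4), (10, 7), (13, 0), (13, 3), (13, 4), (13, 7), (14, 2), (14, 5), (15, 3), (15, 4)]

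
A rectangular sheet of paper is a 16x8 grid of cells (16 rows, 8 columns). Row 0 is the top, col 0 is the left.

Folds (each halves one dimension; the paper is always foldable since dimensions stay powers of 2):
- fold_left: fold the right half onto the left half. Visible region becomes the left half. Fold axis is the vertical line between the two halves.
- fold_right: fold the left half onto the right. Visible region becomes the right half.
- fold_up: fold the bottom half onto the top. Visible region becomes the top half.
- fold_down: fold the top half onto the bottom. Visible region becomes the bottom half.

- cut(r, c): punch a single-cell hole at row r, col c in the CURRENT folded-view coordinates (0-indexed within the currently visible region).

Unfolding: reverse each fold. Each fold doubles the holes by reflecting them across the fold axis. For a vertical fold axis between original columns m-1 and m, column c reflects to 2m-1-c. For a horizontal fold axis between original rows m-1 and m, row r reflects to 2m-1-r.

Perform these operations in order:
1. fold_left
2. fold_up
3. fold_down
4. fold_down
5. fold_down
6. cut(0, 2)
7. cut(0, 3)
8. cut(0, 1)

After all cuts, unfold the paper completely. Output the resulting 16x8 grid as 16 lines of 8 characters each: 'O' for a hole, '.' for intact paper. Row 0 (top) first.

Answer: .OOOOOO.
.OOOOOO.
.OOOOOO.
.OOOOOO.
.OOOOOO.
.OOOOOO.
.OOOOOO.
.OOOOOO.
.OOOOOO.
.OOOOOO.
.OOOOOO.
.OOOOOO.
.OOOOOO.
.OOOOOO.
.OOOOOO.
.OOOOOO.

Derivation:
Op 1 fold_left: fold axis v@4; visible region now rows[0,16) x cols[0,4) = 16x4
Op 2 fold_up: fold axis h@8; visible region now rows[0,8) x cols[0,4) = 8x4
Op 3 fold_down: fold axis h@4; visible region now rows[4,8) x cols[0,4) = 4x4
Op 4 fold_down: fold axis h@6; visible region now rows[6,8) x cols[0,4) = 2x4
Op 5 fold_down: fold axis h@7; visible region now rows[7,8) x cols[0,4) = 1x4
Op 6 cut(0, 2): punch at orig (7,2); cuts so far [(7, 2)]; region rows[7,8) x cols[0,4) = 1x4
Op 7 cut(0, 3): punch at orig (7,3); cuts so far [(7, 2), (7, 3)]; region rows[7,8) x cols[0,4) = 1x4
Op 8 cut(0, 1): punch at orig (7,1); cuts so far [(7, 1), (7, 2), (7, 3)]; region rows[7,8) x cols[0,4) = 1x4
Unfold 1 (reflect across h@7): 6 holes -> [(6, 1), (6, 2), (6, 3), (7, 1), (7, 2), (7, 3)]
Unfold 2 (reflect across h@6): 12 holes -> [(4, 1), (4, 2), (4, 3), (5, 1), (5, 2), (5, 3), (6, 1), (6, 2), (6, 3), (7, 1), (7, 2), (7, 3)]
Unfold 3 (reflect across h@4): 24 holes -> [(0, 1), (0, 2), (0, 3), (1, 1), (1, 2), (1, 3), (2, 1), (2, 2), (2, 3), (3, 1), (3, 2), (3, 3), (4, 1), (4, 2), (4, 3), (5, 1), (5, 2), (5, 3), (6, 1), (6, 2), (6, 3), (7, 1), (7, 2), (7, 3)]
Unfold 4 (reflect across h@8): 48 holes -> [(0, 1), (0, 2), (0, 3), (1, 1), (1, 2), (1, 3), (2, 1), (2, 2), (2, 3), (3, 1), (3, 2), (3, 3), (4, 1), (4, 2), (4, 3), (5, 1), (5, 2), (5, 3), (6, 1), (6, 2), (6, 3), (7, 1), (7, 2), (7, 3), (8, 1), (8, 2), (8, 3), (9, 1), (9, 2), (9, 3), (10, 1), (10, 2), (10, 3), (11, 1), (11, 2), (11, 3), (12, 1), (12, 2), (12, 3), (13, 1), (13, 2), (13, 3), (14, 1), (14, 2), (14, 3), (15, 1), (15, 2), (15, 3)]
Unfold 5 (reflect across v@4): 96 holes -> [(0, 1), (0, 2), (0, 3), (0, 4), (0, 5), (0, 6), (1, 1), (1, 2), (1, 3), (1, 4), (1, 5), (1, 6), (2, 1), (2, 2), (2, 3), (2, 4), (2, 5), (2, 6), (3, 1), (3, 2), (3, 3), (3, 4), (3, 5), (3, 6), (4, 1), (4, 2), (4, 3), (4, 4), (4, 5), (4, 6), (5, 1), (5, 2), (5, 3), (5, 4), (5, 5), (5, 6), (6, 1), (6, 2), (6, 3), (6, 4), (6, 5), (6, 6), (7, 1), (7, 2), (7, 3), (7, 4), (7, 5), (7, 6), (8, 1), (8, 2), (8, 3), (8, 4), (8, 5), (8, 6), (9, 1), (9, 2), (9, 3), (9, 4), (9, 5), (9, 6), (10, 1), (10, 2), (10, 3), (10, 4), (10, 5), (10, 6), (11, 1), (11, 2), (11, 3), (11, 4), (11, 5), (11, 6), (12, 1), (12, 2), (12, 3), (12, 4), (12, 5), (12, 6), (13, 1), (13, 2), (13, 3), (13, 4), (13, 5), (13, 6), (14, 1), (14, 2), (14, 3), (14, 4), (14, 5), (14, 6), (15, 1), (15, 2), (15, 3), (15, 4), (15, 5), (15, 6)]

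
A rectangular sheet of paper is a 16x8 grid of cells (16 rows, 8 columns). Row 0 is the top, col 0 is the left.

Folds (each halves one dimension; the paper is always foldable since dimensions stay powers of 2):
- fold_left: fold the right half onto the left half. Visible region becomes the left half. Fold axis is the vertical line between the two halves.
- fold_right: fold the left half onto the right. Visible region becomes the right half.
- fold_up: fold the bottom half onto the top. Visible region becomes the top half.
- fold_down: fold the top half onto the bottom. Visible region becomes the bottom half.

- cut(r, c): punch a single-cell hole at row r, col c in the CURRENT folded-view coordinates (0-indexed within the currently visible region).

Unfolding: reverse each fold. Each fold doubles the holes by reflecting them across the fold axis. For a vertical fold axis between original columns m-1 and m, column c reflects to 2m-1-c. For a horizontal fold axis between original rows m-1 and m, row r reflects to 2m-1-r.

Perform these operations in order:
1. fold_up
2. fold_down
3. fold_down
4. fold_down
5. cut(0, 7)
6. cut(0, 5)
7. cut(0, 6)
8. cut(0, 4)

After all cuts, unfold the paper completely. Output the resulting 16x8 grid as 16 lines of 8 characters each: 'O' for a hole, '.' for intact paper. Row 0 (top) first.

Op 1 fold_up: fold axis h@8; visible region now rows[0,8) x cols[0,8) = 8x8
Op 2 fold_down: fold axis h@4; visible region now rows[4,8) x cols[0,8) = 4x8
Op 3 fold_down: fold axis h@6; visible region now rows[6,8) x cols[0,8) = 2x8
Op 4 fold_down: fold axis h@7; visible region now rows[7,8) x cols[0,8) = 1x8
Op 5 cut(0, 7): punch at orig (7,7); cuts so far [(7, 7)]; region rows[7,8) x cols[0,8) = 1x8
Op 6 cut(0, 5): punch at orig (7,5); cuts so far [(7, 5), (7, 7)]; region rows[7,8) x cols[0,8) = 1x8
Op 7 cut(0, 6): punch at orig (7,6); cuts so far [(7, 5), (7, 6), (7, 7)]; region rows[7,8) x cols[0,8) = 1x8
Op 8 cut(0, 4): punch at orig (7,4); cuts so far [(7, 4), (7, 5), (7, 6), (7, 7)]; region rows[7,8) x cols[0,8) = 1x8
Unfold 1 (reflect across h@7): 8 holes -> [(6, 4), (6, 5), (6, 6), (6, 7), (7, 4), (7, 5), (7, 6), (7, 7)]
Unfold 2 (reflect across h@6): 16 holes -> [(4, 4), (4, 5), (4, 6), (4, 7), (5, 4), (5, 5), (5, 6), (5, 7), (6, 4), (6, 5), (6, 6), (6, 7), (7, 4), (7, 5), (7, 6), (7, 7)]
Unfold 3 (reflect across h@4): 32 holes -> [(0, 4), (0, 5), (0, 6), (0, 7), (1, 4), (1, 5), (1, 6), (1, 7), (2, 4), (2, 5), (2, 6), (2, 7), (3, 4), (3, 5), (3, 6), (3, 7), (4, 4), (4, 5), (4, 6), (4, 7), (5, 4), (5, 5), (5, 6), (5, 7), (6, 4), (6, 5), (6, 6), (6, 7), (7, 4), (7, 5), (7, 6), (7, 7)]
Unfold 4 (reflect across h@8): 64 holes -> [(0, 4), (0, 5), (0, 6), (0, 7), (1, 4), (1, 5), (1, 6), (1, 7), (2, 4), (2, 5), (2, 6), (2, 7), (3, 4), (3, 5), (3, 6), (3, 7), (4, 4), (4, 5), (4, 6), (4, 7), (5, 4), (5, 5), (5, 6), (5, 7), (6, 4), (6, 5), (6, 6), (6, 7), (7, 4), (7, 5), (7, 6), (7, 7), (8, 4), (8, 5), (8, 6), (8, 7), (9, 4), (9, 5), (9, 6), (9, 7), (10, 4), (10, 5), (10, 6), (10, 7), (11, 4), (11, 5), (11, 6), (11, 7), (12, 4), (12, 5), (12, 6), (12, 7), (13, 4), (13, 5), (13, 6), (13, 7), (14, 4), (14, 5), (14, 6), (14, 7), (15, 4), (15, 5), (15, 6), (15, 7)]

Answer: ....OOOO
....OOOO
....OOOO
....OOOO
....OOOO
....OOOO
....OOOO
....OOOO
....OOOO
....OOOO
....OOOO
....OOOO
....OOOO
....OOOO
....OOOO
....OOOO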